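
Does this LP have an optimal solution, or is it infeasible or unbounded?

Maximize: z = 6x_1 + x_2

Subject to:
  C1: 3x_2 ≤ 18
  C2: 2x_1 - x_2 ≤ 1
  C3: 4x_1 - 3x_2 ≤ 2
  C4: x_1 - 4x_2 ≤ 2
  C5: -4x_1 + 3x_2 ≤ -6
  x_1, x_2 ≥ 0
C3 requires 4x_1 - 3x_2 ≤ 2, while C5 (-4x_1 + 3x_2 ≤ -6) is equivalent to 4x_1 - 3x_2 ≥ 6. Together they would need 6 ≤ 4x_1 - 3x_2 ≤ 2, which is impossible since 6 > 2. No point satisfies all constraints.

The feasible region is empty; the LP is infeasible.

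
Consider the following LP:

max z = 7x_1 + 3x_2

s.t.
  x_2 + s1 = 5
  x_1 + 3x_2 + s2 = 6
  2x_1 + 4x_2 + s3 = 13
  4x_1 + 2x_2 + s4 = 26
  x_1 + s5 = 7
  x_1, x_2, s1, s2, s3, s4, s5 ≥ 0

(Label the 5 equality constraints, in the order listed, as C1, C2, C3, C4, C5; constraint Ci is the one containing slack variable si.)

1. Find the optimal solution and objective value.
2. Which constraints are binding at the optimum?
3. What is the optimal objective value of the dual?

1. x_1 = 6, x_2 = 0, z = 42
2. C2, x_2 ≥ 0
3. 42 (by strong duality, equal to the primal optimum)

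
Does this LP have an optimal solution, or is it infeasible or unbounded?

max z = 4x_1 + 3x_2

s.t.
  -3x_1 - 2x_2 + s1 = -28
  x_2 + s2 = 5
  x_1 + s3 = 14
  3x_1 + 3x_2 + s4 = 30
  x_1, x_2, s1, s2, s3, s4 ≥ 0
The point (10, 0) satisfies every constraint, so the LP is feasible; the constraints give x_1 ≤ 14 and x_2 ≤ 5, which with x_1, x_2 ≥ 0 keep the feasible region inside a bounded box. A feasible, bounded LP attains a finite optimum at a vertex.

The LP has an optimal solution: (10, 0) with z = 40.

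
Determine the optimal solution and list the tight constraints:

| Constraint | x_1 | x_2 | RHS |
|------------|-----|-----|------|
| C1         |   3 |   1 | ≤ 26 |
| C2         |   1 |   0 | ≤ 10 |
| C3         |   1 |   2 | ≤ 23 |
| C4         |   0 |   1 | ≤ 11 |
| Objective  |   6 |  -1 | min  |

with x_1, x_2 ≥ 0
Optimal: x_1 = 0, x_2 = 11
Binding: C4, x_1 ≥ 0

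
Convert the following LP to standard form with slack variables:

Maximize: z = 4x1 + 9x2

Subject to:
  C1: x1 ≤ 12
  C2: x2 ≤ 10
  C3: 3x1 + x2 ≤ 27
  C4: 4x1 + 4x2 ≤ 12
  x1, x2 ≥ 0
max z = 4x1 + 9x2

s.t.
  x1 + s1 = 12
  x2 + s2 = 10
  3x1 + x2 + s3 = 27
  4x1 + 4x2 + s4 = 12
  x1, x2, s1, s2, s3, s4 ≥ 0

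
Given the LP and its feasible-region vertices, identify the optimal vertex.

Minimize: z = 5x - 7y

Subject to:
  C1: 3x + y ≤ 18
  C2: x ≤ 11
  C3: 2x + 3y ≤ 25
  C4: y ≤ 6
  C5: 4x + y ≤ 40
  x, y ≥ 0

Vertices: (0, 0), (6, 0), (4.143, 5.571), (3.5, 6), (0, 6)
(0, 6) with z = -42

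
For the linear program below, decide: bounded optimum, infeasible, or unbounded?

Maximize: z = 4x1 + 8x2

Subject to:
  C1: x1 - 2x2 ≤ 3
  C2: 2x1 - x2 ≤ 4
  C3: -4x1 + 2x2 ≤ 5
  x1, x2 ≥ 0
Feasible point: (0, 0) satisfies every constraint, so the LP is feasible.
Direction d = (1, 2): for each constraint row a, a·d ≤ 0 —
  (1)(1) + (-2)(2) = -3 ≤ 0
  (2)(1) + (-1)(2) = 0 ≤ 0
  (-4)(1) + (2)(2) = 0 ≤ 0
and d ≥ 0, so (0, 0) + t·d stays feasible for every t ≥ 0. Along this ray z = 4x1 + 8x2 changes by 20 per unit t, so z → +∞.

Unbounded: there is a feasible ray along which z → +∞.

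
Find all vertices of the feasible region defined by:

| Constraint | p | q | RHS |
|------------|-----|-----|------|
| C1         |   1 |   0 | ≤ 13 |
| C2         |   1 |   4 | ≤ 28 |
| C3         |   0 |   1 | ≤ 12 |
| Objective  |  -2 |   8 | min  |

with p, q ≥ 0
Each vertex is the intersection of two constraint boundaries that also satisfies all remaining constraints:
  p = 0 and q = 0 → (0, 0)
  p = 13 and q = 0 → (13, 0)
  p = 13 and p + 4q = 28 → (13, 3.75)
  p + 4q = 28 and p = 0 → (0, 7)

Vertices: (0, 0), (13, 0), (13, 3.75), (0, 7)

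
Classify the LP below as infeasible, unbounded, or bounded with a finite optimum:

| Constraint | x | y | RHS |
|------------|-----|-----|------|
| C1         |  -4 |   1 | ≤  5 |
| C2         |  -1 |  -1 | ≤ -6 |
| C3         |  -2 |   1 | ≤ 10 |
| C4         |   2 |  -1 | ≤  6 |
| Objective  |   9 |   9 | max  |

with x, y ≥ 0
Feasible point: (1, 5) satisfies every constraint, so the LP is feasible.
Direction d = (1, 2): for each constraint row a, a·d ≤ 0 —
  (-4)(1) + (1)(2) = -2 ≤ 0
  (-1)(1) + (-1)(2) = -3 ≤ 0
  (-2)(1) + (1)(2) = 0 ≤ 0
  (2)(1) + (-1)(2) = 0 ≤ 0
and d ≥ 0, so (1, 5) + t·d stays feasible for every t ≥ 0. Along this ray z = 9x + 9y changes by 27 per unit t, so z → +∞.

The LP is unbounded; z can be made arbitrarily large.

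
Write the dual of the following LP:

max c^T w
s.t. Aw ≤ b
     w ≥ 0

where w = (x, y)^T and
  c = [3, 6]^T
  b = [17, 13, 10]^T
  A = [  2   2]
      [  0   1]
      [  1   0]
Minimize: z = 17y1 + 13y2 + 10y3

Subject to:
  C1: -2y1 - y3 ≤ -3
  C2: -2y1 - y2 ≤ -6
  y1, y2, y3 ≥ 0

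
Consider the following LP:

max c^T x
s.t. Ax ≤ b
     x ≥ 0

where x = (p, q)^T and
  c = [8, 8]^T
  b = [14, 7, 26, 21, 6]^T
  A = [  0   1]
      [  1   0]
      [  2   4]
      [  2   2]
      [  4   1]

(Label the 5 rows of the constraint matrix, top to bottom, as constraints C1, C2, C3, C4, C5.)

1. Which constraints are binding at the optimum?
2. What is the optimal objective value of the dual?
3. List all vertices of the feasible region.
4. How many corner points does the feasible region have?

1. C5, p ≥ 0
2. 48 (by strong duality, equal to the primal optimum)
3. (0, 0), (1.5, 0), (0, 6)
4. 3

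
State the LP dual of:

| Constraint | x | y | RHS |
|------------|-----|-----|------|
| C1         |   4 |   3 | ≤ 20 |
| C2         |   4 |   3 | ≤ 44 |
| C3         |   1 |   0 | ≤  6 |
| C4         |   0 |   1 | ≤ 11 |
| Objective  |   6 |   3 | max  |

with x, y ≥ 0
Minimize: z = 20y1 + 44y2 + 6y3 + 11y4

Subject to:
  C1: -4y1 - 4y2 - y3 ≤ -6
  C2: -3y1 - 3y2 - y4 ≤ -3
  y1, y2, y3, y4 ≥ 0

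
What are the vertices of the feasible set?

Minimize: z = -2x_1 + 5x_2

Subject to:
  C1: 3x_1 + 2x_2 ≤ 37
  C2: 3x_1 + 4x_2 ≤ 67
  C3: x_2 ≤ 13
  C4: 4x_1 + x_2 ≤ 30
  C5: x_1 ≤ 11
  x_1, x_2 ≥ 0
Each vertex is the intersection of two constraint boundaries that also satisfies all remaining constraints:
  x_1 = 0 and x_2 = 0 → (0, 0)
  4x_1 + x_2 = 30 and x_2 = 0 → (7.5, 0)
  3x_1 + 2x_2 = 37 and 4x_1 + x_2 = 30 → (4.6, 11.6)
  3x_1 + 2x_2 = 37 and x_2 = 13 → (3.667, 13)
  x_2 = 13 and x_1 = 0 → (0, 13)

Vertices: (0, 0), (7.5, 0), (4.6, 11.6), (3.667, 13), (0, 13)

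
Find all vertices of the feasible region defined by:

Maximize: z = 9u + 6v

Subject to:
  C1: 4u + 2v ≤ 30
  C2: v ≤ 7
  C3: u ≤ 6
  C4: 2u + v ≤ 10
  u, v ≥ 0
Each vertex is the intersection of two constraint boundaries that also satisfies all remaining constraints:
  u = 0 and v = 0 → (0, 0)
  2u + v = 10 and v = 0 → (5, 0)
  v = 7 and 2u + v = 10 → (1.5, 7)
  v = 7 and u = 0 → (0, 7)

Vertices: (0, 0), (5, 0), (1.5, 7), (0, 7)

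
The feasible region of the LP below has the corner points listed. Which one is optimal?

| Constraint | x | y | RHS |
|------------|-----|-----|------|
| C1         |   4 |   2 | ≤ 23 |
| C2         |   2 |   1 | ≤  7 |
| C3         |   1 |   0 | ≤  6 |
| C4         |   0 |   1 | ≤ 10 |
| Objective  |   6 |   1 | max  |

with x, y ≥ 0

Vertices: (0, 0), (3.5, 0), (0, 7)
Evaluating z = 6x + y at each vertex:
  (0, 0): z = 0
  (3.5, 0): z = 21
  (0, 7): z = 7

The largest value is z = 21, attained at (3.5, 0).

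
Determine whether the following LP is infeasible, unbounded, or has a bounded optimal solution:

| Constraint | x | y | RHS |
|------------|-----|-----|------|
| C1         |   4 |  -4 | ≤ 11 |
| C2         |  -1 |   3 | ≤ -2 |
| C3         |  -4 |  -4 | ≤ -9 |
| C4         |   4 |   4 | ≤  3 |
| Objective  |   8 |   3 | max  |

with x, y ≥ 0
C4 requires 4x + 4y ≤ 3, while C3 (-4x - 4y ≤ -9) is equivalent to 4x + 4y ≥ 9. Together they would need 9 ≤ 4x + 4y ≤ 3, which is impossible since 9 > 3. No point satisfies all constraints.

Infeasible — the constraint set is empty.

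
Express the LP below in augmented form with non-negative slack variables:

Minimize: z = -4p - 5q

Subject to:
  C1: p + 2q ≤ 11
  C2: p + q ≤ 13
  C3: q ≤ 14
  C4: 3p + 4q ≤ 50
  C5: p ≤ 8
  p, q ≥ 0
min z = -4p - 5q

s.t.
  p + 2q + s1 = 11
  p + q + s2 = 13
  q + s3 = 14
  3p + 4q + s4 = 50
  p + s5 = 8
  p, q, s1, s2, s3, s4, s5 ≥ 0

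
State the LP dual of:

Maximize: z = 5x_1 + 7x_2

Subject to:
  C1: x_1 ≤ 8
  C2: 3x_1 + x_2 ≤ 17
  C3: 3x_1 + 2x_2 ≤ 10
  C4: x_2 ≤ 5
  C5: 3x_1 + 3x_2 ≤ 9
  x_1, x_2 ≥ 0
Minimize: z = 8y1 + 17y2 + 10y3 + 5y4 + 9y5

Subject to:
  C1: -y1 - 3y2 - 3y3 - 3y5 ≤ -5
  C2: -y2 - 2y3 - y4 - 3y5 ≤ -7
  y1, y2, y3, y4, y5 ≥ 0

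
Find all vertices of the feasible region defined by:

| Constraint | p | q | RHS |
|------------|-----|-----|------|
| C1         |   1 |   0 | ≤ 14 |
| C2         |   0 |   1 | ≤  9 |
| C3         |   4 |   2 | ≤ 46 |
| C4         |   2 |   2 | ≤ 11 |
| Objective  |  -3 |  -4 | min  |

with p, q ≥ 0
Each vertex is the intersection of two constraint boundaries that also satisfies all remaining constraints:
  p = 0 and q = 0 → (0, 0)
  2p + 2q = 11 and q = 0 → (5.5, 0)
  2p + 2q = 11 and p = 0 → (0, 5.5)

Vertices: (0, 0), (5.5, 0), (0, 5.5)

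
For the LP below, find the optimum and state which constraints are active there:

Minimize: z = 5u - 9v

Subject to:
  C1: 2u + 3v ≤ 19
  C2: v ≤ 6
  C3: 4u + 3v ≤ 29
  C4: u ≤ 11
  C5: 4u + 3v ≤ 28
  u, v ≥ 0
Optimal: u = 0, v = 6
Binding: C2, u ≥ 0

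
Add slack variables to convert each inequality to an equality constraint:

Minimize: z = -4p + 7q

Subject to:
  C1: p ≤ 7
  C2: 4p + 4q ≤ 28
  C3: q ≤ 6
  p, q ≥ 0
min z = -4p + 7q

s.t.
  p + s1 = 7
  4p + 4q + s2 = 28
  q + s3 = 6
  p, q, s1, s2, s3 ≥ 0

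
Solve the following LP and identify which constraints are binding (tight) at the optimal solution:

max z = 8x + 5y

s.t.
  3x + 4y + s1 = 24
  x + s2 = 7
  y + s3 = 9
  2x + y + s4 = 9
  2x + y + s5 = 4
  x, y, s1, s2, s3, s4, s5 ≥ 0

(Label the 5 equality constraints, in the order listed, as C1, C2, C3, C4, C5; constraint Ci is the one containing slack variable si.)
Optimal: x = 0, y = 4
Binding: C5, x ≥ 0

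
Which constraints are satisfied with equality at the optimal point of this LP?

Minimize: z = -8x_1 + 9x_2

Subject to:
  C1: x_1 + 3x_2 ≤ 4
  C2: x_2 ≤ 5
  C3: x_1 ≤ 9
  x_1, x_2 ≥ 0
Optimal: x_1 = 4, x_2 = 0
Slack at optimum:
  C1: slack = 0 (binding)
  C2: slack = 5
  C3: slack = 5
  x_1 ≥ 0: x_1 = 4
  x_2 ≥ 0: x_2 = 0 (binding)
Binding constraints: C1, x_2 ≥ 0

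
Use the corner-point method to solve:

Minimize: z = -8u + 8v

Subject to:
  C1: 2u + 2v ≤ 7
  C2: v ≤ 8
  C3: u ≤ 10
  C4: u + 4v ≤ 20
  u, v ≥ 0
Each vertex is the intersection of two constraint boundaries that also satisfies all remaining constraints:
  u = 0 and v = 0 → (0, 0)
  2u + 2v = 7 and v = 0 → (3.5, 0)
  2u + 2v = 7 and u = 0 → (0, 3.5)

Evaluating z = -8u + 8v at each vertex:
  (0, 0): z = 0
  (3.5, 0): z = -28
  (0, 3.5): z = 28

The minimum is at (3.5, 0) with z = -28.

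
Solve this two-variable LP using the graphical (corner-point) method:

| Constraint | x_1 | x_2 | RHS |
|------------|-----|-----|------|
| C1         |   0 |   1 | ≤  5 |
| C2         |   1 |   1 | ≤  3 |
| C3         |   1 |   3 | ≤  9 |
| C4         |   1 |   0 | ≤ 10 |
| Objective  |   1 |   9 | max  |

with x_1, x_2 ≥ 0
x_1 = 0, x_2 = 3, z = 27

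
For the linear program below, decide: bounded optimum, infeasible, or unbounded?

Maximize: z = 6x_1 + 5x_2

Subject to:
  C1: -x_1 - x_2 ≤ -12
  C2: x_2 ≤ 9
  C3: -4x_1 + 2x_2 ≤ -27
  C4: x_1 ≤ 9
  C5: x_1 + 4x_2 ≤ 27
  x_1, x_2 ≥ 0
The point (9, 4.5) satisfies every constraint, so the LP is feasible; the constraints give x_1 ≤ 9 and x_2 ≤ 9, which with x_1, x_2 ≥ 0 keep the feasible region inside a bounded box. A feasible, bounded LP attains a finite optimum at a vertex.

Evaluating z = 6x_1 + 5x_2 at each vertex:
  (8.5, 3.5): z = 68.5
  (9, 3): z = 69
  (9, 4.5): z = 76.5

Bounded optimum: z* = 76.5 at (9, 4.5).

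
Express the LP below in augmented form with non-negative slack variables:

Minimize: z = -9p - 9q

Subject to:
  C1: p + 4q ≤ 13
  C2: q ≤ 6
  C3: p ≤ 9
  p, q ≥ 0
min z = -9p - 9q

s.t.
  p + 4q + s1 = 13
  q + s2 = 6
  p + s3 = 9
  p, q, s1, s2, s3 ≥ 0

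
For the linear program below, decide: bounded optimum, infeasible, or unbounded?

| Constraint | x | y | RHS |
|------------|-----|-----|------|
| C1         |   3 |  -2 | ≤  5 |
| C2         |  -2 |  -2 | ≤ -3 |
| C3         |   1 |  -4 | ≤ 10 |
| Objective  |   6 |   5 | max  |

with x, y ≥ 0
Feasible point: (0, 2) satisfies every constraint, so the LP is feasible.
Direction d = (0, 1): for each constraint row a, a·d ≤ 0 —
  (3)(0) + (-2)(1) = -2 ≤ 0
  (-2)(0) + (-2)(1) = -2 ≤ 0
  (1)(0) + (-4)(1) = -4 ≤ 0
and d ≥ 0, so (0, 2) + t·d stays feasible for every t ≥ 0. Along this ray z = 6x + 5y changes by 5 per unit t, so z → +∞.

Unbounded: there is a feasible ray along which z → +∞.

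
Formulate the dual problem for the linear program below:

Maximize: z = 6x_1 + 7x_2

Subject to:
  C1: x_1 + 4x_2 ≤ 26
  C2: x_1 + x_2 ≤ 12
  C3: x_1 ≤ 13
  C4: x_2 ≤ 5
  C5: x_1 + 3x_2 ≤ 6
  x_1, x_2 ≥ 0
Minimize: z = 26y1 + 12y2 + 13y3 + 5y4 + 6y5

Subject to:
  C1: -y1 - y2 - y3 - y5 ≤ -6
  C2: -4y1 - y2 - y4 - 3y5 ≤ -7
  y1, y2, y3, y4, y5 ≥ 0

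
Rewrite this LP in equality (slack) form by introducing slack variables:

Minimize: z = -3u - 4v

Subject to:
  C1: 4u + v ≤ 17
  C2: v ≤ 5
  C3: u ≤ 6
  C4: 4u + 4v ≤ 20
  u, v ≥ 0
min z = -3u - 4v

s.t.
  4u + v + s1 = 17
  v + s2 = 5
  u + s3 = 6
  4u + 4v + s4 = 20
  u, v, s1, s2, s3, s4 ≥ 0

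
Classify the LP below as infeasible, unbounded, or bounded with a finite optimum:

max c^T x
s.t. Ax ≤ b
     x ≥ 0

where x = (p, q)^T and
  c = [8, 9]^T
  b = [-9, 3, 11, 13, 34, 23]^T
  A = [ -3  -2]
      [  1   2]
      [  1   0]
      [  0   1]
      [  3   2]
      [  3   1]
The point (3, 0) satisfies every constraint, so the LP is feasible; the constraints give p ≤ 11 and q ≤ 13, which with p, q ≥ 0 keep the feasible region inside a bounded box. A feasible, bounded LP attains a finite optimum at a vertex.

Feasible with finite optimum z* = 24 at (3, 0).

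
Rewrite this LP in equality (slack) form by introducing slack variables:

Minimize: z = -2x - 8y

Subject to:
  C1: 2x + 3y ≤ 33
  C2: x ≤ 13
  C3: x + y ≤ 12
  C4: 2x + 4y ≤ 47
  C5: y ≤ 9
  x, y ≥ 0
min z = -2x - 8y

s.t.
  2x + 3y + s1 = 33
  x + s2 = 13
  x + y + s3 = 12
  2x + 4y + s4 = 47
  y + s5 = 9
  x, y, s1, s2, s3, s4, s5 ≥ 0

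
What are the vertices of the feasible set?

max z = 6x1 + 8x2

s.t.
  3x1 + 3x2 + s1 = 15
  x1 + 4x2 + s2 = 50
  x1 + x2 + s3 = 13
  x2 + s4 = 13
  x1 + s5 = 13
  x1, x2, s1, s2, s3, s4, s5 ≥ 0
Each vertex is the intersection of two constraint boundaries that also satisfies all remaining constraints:
  x1 = 0 and x2 = 0 → (0, 0)
  3x1 + 3x2 = 15 and x2 = 0 → (5, 0)
  3x1 + 3x2 = 15 and x1 = 0 → (0, 5)

Vertices: (0, 0), (5, 0), (0, 5)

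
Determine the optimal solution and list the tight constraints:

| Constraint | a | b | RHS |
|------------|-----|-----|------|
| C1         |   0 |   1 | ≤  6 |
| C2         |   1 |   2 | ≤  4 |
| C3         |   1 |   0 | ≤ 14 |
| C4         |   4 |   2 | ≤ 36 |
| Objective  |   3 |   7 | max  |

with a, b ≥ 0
Optimal: a = 0, b = 2
Slack at optimum:
  C1: slack = 4
  C2: slack = 0 (binding)
  C3: slack = 14
  C4: slack = 32
  a ≥ 0: a = 0 (binding)
  b ≥ 0: b = 2
Binding constraints: C2, a ≥ 0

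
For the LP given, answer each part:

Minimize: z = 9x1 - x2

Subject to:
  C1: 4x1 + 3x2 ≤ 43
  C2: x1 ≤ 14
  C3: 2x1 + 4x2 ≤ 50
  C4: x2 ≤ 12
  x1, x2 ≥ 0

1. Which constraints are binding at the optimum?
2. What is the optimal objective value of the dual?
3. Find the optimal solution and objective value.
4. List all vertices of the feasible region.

1. C4, x1 ≥ 0
2. -12 (by strong duality, equal to the primal optimum)
3. x1 = 0, x2 = 12, z = -12
4. (0, 0), (10.75, 0), (2.2, 11.4), (1, 12), (0, 12)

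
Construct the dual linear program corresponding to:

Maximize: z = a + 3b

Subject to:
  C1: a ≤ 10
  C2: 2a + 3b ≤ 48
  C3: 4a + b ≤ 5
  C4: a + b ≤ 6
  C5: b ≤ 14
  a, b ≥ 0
Minimize: z = 10y1 + 48y2 + 5y3 + 6y4 + 14y5

Subject to:
  C1: -y1 - 2y2 - 4y3 - y4 ≤ -1
  C2: -3y2 - y3 - y4 - y5 ≤ -3
  y1, y2, y3, y4, y5 ≥ 0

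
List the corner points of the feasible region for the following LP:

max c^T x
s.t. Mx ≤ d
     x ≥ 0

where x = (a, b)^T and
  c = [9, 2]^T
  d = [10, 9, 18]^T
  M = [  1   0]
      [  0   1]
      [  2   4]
Each vertex is the intersection of two constraint boundaries that also satisfies all remaining constraints:
  a = 0 and b = 0 → (0, 0)
  2a + 4b = 18 and b = 0 → (9, 0)
  2a + 4b = 18 and a = 0 → (0, 4.5)

Vertices: (0, 0), (9, 0), (0, 4.5)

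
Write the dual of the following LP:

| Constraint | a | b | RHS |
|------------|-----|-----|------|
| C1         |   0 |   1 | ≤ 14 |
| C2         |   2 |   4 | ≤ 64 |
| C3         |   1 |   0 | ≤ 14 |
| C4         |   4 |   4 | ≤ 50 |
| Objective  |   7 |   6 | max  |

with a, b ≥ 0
Minimize: z = 14y1 + 64y2 + 14y3 + 50y4

Subject to:
  C1: -2y2 - y3 - 4y4 ≤ -7
  C2: -y1 - 4y2 - 4y4 ≤ -6
  y1, y2, y3, y4 ≥ 0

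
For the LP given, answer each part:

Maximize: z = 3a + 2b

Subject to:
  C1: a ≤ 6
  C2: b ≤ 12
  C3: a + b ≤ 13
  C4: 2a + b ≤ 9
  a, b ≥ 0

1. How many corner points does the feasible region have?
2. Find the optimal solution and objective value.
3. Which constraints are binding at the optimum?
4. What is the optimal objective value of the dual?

1. 3
2. a = 0, b = 9, z = 18
3. C4, a ≥ 0
4. 18 (by strong duality, equal to the primal optimum)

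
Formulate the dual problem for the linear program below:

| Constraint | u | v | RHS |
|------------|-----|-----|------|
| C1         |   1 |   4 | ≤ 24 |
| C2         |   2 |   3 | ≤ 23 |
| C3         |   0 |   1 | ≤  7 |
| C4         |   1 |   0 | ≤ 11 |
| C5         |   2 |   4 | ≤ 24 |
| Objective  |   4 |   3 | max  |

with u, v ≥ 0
Minimize: z = 24y1 + 23y2 + 7y3 + 11y4 + 24y5

Subject to:
  C1: -y1 - 2y2 - y4 - 2y5 ≤ -4
  C2: -4y1 - 3y2 - y3 - 4y5 ≤ -3
  y1, y2, y3, y4, y5 ≥ 0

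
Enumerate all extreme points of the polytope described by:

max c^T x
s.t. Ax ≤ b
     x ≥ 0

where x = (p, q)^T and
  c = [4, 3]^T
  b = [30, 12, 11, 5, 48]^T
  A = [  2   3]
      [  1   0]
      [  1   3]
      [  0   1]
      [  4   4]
Each vertex is the intersection of two constraint boundaries that also satisfies all remaining constraints:
  p = 0 and q = 0 → (0, 0)
  p + 3q = 11 and q = 0 → (11, 0)
  p + 3q = 11 and p = 0 → (0, 3.667)

Vertices: (0, 0), (11, 0), (0, 3.667)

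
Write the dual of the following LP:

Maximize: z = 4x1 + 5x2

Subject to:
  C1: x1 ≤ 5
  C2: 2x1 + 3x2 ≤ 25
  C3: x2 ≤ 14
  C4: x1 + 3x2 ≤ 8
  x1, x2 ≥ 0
Minimize: z = 5y1 + 25y2 + 14y3 + 8y4

Subject to:
  C1: -y1 - 2y2 - y4 ≤ -4
  C2: -3y2 - y3 - 3y4 ≤ -5
  y1, y2, y3, y4 ≥ 0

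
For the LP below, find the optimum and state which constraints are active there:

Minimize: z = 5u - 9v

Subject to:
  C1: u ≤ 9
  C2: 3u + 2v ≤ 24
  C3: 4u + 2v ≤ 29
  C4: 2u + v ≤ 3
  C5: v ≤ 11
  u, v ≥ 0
Optimal: u = 0, v = 3
Binding: C4, u ≥ 0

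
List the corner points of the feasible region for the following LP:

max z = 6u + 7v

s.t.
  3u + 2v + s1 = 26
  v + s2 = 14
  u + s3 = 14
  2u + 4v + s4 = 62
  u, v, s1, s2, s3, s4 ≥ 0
Each vertex is the intersection of two constraint boundaries that also satisfies all remaining constraints:
  u = 0 and v = 0 → (0, 0)
  3u + 2v = 26 and v = 0 → (8.667, 0)
  3u + 2v = 26 and u = 0 → (0, 13)

Vertices: (0, 0), (8.667, 0), (0, 13)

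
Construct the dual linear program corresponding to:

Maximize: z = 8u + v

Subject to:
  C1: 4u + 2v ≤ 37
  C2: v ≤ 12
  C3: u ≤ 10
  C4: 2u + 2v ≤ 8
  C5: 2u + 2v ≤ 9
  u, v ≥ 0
Minimize: z = 37y1 + 12y2 + 10y3 + 8y4 + 9y5

Subject to:
  C1: -4y1 - y3 - 2y4 - 2y5 ≤ -8
  C2: -2y1 - y2 - 2y4 - 2y5 ≤ -1
  y1, y2, y3, y4, y5 ≥ 0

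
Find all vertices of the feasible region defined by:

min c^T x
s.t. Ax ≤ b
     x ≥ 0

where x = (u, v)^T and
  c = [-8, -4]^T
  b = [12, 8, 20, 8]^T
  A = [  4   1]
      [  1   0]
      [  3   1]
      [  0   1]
Each vertex is the intersection of two constraint boundaries that also satisfies all remaining constraints:
  u = 0 and v = 0 → (0, 0)
  4u + v = 12 and v = 0 → (3, 0)
  4u + v = 12 and v = 8 → (1, 8)
  v = 8 and u = 0 → (0, 8)

Vertices: (0, 0), (3, 0), (1, 8), (0, 8)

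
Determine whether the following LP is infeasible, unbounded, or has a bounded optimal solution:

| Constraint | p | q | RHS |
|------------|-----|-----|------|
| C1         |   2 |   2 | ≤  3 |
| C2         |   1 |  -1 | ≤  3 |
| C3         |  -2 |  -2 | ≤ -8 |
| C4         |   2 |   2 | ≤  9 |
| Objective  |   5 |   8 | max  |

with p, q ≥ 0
C1 requires 2p + 2q ≤ 3, while C3 (-2p - 2q ≤ -8) is equivalent to 2p + 2q ≥ 8. Together they would need 8 ≤ 2p + 2q ≤ 3, which is impossible since 8 > 3. No point satisfies all constraints.

Infeasible — the constraint set is empty.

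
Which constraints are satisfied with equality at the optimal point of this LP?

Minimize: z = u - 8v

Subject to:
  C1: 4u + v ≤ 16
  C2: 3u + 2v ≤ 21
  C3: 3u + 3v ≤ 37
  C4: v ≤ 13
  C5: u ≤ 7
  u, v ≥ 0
Optimal: u = 0, v = 10.5
Slack at optimum:
  C1: slack = 5.5
  C2: slack = 0 (binding)
  C3: slack = 5.5
  C4: slack = 2.5
  C5: slack = 7
  u ≥ 0: u = 0 (binding)
  v ≥ 0: v = 10.5
Binding constraints: C2, u ≥ 0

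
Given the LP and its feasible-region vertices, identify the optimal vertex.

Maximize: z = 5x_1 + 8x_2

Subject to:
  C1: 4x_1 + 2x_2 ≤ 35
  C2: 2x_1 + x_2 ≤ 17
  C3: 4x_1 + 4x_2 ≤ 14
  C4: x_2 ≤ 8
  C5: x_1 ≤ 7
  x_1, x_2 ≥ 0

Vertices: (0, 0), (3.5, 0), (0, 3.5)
Evaluating z = 5x_1 + 8x_2 at each vertex:
  (0, 0): z = 0
  (3.5, 0): z = 17.5
  (0, 3.5): z = 28

The largest value is z = 28, attained at (0, 3.5).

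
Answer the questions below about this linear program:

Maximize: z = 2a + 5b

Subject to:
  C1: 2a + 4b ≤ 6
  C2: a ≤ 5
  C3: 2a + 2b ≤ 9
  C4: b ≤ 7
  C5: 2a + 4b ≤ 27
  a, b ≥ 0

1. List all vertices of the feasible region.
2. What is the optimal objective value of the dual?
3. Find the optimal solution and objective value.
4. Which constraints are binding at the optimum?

1. (0, 0), (3, 0), (0, 1.5)
2. 7.5 (by strong duality, equal to the primal optimum)
3. a = 0, b = 1.5, z = 7.5
4. C1, a ≥ 0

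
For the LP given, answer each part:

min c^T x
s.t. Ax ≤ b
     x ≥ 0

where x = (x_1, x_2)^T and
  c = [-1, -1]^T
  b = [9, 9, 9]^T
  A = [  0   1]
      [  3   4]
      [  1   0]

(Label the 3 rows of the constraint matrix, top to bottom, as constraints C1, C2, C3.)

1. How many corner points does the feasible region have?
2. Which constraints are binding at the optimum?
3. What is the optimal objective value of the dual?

1. 3
2. C2, x_2 ≥ 0
3. -3 (by strong duality, equal to the primal optimum)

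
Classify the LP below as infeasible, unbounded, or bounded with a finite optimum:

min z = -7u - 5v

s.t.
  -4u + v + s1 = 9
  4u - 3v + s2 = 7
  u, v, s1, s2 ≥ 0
Feasible point: (0, 0) satisfies every constraint, so the LP is feasible.
Direction d = (1, 4): for each constraint row a, a·d ≤ 0 —
  (-4)(1) + (1)(4) = 0 ≤ 0
  (4)(1) + (-3)(4) = -8 ≤ 0
and d ≥ 0, so (0, 0) + t·d stays feasible for every t ≥ 0. Along this ray z = -7u - 5v changes by -27 per unit t, so z → −∞.

The LP is unbounded; z can be made arbitrarily small.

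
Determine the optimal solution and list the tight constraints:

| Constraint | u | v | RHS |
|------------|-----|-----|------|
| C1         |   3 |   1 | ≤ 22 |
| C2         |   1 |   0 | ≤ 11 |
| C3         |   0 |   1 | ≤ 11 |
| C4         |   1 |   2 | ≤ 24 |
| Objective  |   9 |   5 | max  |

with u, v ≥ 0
Optimal: u = 4, v = 10
Binding: C1, C4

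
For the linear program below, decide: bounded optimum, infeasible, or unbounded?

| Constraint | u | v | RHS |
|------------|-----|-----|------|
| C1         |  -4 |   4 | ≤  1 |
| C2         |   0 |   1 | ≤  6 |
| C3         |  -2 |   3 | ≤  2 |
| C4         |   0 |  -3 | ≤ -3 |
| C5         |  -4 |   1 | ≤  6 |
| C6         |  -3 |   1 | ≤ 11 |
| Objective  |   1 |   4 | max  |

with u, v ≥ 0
Feasible point: (1, 1) satisfies every constraint, so the LP is feasible.
Direction d = (1, 0): for each constraint row a, a·d ≤ 0 —
  (-4)(1) + (4)(0) = -4 ≤ 0
  (0)(1) + (1)(0) = 0 ≤ 0
  (-2)(1) + (3)(0) = -2 ≤ 0
  (0)(1) + (-3)(0) = 0 ≤ 0
  (-4)(1) + (1)(0) = -4 ≤ 0
  (-3)(1) + (1)(0) = -3 ≤ 0
and d ≥ 0, so (1, 1) + t·d stays feasible for every t ≥ 0. Along this ray z = u + 4v changes by 1 per unit t, so z → +∞.

Unbounded: there is a feasible ray along which z → +∞.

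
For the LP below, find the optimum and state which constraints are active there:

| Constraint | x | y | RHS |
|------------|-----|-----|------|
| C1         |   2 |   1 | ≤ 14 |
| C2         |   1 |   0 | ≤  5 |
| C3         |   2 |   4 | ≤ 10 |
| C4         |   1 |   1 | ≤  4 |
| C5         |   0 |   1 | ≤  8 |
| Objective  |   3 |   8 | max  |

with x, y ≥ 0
Optimal: x = 0, y = 2.5
Binding: C3, x ≥ 0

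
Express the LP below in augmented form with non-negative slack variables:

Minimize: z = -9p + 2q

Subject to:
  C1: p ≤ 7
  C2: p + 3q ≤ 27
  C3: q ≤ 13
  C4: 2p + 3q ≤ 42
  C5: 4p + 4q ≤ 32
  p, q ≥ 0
min z = -9p + 2q

s.t.
  p + s1 = 7
  p + 3q + s2 = 27
  q + s3 = 13
  2p + 3q + s4 = 42
  4p + 4q + s5 = 32
  p, q, s1, s2, s3, s4, s5 ≥ 0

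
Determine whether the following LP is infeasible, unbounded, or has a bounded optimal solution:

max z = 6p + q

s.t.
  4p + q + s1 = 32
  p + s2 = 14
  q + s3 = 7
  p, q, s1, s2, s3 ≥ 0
The point (8, 0) satisfies every constraint, so the LP is feasible; the constraints give p ≤ 14 and q ≤ 7, which with p, q ≥ 0 keep the feasible region inside a bounded box. A feasible, bounded LP attains a finite optimum at a vertex.

Evaluating z = 6p + q at each vertex:
  (0, 0): z = 0
  (8, 0): z = 48
  (6.25, 7): z = 44.5
  (0, 7): z = 7

The LP has an optimal solution: (8, 0) with z = 48.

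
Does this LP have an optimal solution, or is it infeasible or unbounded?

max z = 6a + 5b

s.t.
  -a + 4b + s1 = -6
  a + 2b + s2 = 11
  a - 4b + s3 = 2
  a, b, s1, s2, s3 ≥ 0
The row a - 4b + s3 = 2 with s3 ≥ 0 requires a - 4b ≤ 2, while the row -a + 4b + s1 = -6 with s1 ≥ 0 is equivalent to a - 4b ≥ 6. Together they would need 6 ≤ a - 4b ≤ 2, which is impossible since 6 > 2. No point satisfies all constraints.

Infeasible — the constraint set is empty.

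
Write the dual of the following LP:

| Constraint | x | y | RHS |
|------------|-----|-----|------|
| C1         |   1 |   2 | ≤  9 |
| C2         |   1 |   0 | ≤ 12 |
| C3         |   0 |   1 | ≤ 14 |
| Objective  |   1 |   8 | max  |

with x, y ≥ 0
Minimize: z = 9y1 + 12y2 + 14y3

Subject to:
  C1: -y1 - y2 ≤ -1
  C2: -2y1 - y3 ≤ -8
  y1, y2, y3 ≥ 0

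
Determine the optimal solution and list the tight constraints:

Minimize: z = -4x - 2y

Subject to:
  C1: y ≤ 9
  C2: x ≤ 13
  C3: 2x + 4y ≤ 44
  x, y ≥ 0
Optimal: x = 13, y = 4.5
Binding: C2, C3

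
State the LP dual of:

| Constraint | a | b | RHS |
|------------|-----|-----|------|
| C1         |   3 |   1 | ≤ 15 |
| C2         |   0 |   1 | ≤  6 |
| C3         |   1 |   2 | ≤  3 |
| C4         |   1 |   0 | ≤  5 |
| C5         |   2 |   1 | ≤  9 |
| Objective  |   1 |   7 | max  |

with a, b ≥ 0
Minimize: z = 15y1 + 6y2 + 3y3 + 5y4 + 9y5

Subject to:
  C1: -3y1 - y3 - y4 - 2y5 ≤ -1
  C2: -y1 - y2 - 2y3 - y5 ≤ -7
  y1, y2, y3, y4, y5 ≥ 0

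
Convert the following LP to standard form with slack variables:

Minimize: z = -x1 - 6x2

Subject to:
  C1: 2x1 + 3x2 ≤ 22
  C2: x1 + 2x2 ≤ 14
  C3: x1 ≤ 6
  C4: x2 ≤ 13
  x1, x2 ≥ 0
min z = -x1 - 6x2

s.t.
  2x1 + 3x2 + s1 = 22
  x1 + 2x2 + s2 = 14
  x1 + s3 = 6
  x2 + s4 = 13
  x1, x2, s1, s2, s3, s4 ≥ 0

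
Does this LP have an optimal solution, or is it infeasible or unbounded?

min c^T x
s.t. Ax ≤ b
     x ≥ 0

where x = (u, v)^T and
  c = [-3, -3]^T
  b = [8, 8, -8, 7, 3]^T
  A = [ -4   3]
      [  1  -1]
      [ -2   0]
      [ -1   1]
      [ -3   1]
Feasible point: (4, 0) satisfies every constraint, so the LP is feasible.
Direction d = (1, 1): for each constraint row a, a·d ≤ 0 —
  (-4)(1) + (3)(1) = -1 ≤ 0
  (1)(1) + (-1)(1) = 0 ≤ 0
  (-2)(1) + (0)(1) = -2 ≤ 0
  (-1)(1) + (1)(1) = 0 ≤ 0
  (-3)(1) + (1)(1) = -2 ≤ 0
and d ≥ 0, so (4, 0) + t·d stays feasible for every t ≥ 0. Along this ray z = -3u - 3v changes by -6 per unit t, so z → −∞.

Unbounded — the objective can decrease without bound over the feasible region.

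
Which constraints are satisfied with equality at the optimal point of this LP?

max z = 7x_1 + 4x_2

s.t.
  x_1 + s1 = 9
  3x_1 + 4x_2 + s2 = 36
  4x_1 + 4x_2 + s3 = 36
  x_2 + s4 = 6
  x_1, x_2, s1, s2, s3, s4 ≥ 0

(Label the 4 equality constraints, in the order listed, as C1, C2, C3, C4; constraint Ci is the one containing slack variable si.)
Optimal: x_1 = 9, x_2 = 0
Binding: C1, C3, x_2 ≥ 0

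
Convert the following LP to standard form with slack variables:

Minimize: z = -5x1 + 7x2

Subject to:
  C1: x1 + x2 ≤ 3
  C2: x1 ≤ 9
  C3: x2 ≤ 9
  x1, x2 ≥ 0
min z = -5x1 + 7x2

s.t.
  x1 + x2 + s1 = 3
  x1 + s2 = 9
  x2 + s3 = 9
  x1, x2, s1, s2, s3 ≥ 0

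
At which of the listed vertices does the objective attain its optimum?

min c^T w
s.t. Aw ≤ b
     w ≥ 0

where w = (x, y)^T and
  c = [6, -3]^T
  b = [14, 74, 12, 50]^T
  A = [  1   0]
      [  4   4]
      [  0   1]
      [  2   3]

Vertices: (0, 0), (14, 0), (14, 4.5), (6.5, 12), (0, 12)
Evaluating z = 6x - 3y at each vertex:
  (0, 0): z = 0
  (14, 0): z = 84
  (14, 4.5): z = 70.5
  (6.5, 12): z = 3
  (0, 12): z = -36

The smallest value is z = -36, attained at (0, 12).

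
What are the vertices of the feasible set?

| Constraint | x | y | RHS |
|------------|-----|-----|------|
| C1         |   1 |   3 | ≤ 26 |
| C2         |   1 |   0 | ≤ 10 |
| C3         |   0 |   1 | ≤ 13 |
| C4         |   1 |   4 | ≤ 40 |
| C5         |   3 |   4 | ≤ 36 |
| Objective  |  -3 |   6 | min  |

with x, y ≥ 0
Each vertex is the intersection of two constraint boundaries that also satisfies all remaining constraints:
  x = 0 and y = 0 → (0, 0)
  x = 10 and y = 0 → (10, 0)
  x = 10 and 3x + 4y = 36 → (10, 1.5)
  x + 3y = 26 and 3x + 4y = 36 → (0.8, 8.4)
  x + 3y = 26 and x = 0 → (0, 8.667)

Vertices: (0, 0), (10, 0), (10, 1.5), (0.8, 8.4), (0, 8.667)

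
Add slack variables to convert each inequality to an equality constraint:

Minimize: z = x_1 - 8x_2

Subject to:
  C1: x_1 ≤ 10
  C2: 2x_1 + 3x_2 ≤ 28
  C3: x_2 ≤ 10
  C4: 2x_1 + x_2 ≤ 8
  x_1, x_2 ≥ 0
min z = x_1 - 8x_2

s.t.
  x_1 + s1 = 10
  2x_1 + 3x_2 + s2 = 28
  x_2 + s3 = 10
  2x_1 + x_2 + s4 = 8
  x_1, x_2, s1, s2, s3, s4 ≥ 0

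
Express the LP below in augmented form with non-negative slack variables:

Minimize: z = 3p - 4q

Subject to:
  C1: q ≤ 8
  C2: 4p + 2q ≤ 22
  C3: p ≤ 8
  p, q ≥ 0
min z = 3p - 4q

s.t.
  q + s1 = 8
  4p + 2q + s2 = 22
  p + s3 = 8
  p, q, s1, s2, s3 ≥ 0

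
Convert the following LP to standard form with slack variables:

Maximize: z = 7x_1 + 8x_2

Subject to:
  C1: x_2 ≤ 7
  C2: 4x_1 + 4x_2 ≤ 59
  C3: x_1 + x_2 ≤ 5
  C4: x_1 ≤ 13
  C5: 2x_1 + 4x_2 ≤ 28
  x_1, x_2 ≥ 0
max z = 7x_1 + 8x_2

s.t.
  x_2 + s1 = 7
  4x_1 + 4x_2 + s2 = 59
  x_1 + x_2 + s3 = 5
  x_1 + s4 = 13
  2x_1 + 4x_2 + s5 = 28
  x_1, x_2, s1, s2, s3, s4, s5 ≥ 0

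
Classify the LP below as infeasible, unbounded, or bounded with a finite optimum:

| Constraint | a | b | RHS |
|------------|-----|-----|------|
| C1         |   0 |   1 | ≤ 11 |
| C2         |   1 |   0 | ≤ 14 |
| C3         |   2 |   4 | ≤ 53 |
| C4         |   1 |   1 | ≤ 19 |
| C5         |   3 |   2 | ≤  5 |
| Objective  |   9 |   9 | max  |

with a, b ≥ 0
The point (0, 2.5) satisfies every constraint, so the LP is feasible; the constraints give a ≤ 14 and b ≤ 11, which with a, b ≥ 0 keep the feasible region inside a bounded box. A feasible, bounded LP attains a finite optimum at a vertex.

Feasible with finite optimum z* = 22.5 at (0, 2.5).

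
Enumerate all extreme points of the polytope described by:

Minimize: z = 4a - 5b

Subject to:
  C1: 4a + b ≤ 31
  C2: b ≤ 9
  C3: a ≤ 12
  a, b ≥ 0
Each vertex is the intersection of two constraint boundaries that also satisfies all remaining constraints:
  a = 0 and b = 0 → (0, 0)
  4a + b = 31 and b = 0 → (7.75, 0)
  4a + b = 31 and b = 9 → (5.5, 9)
  b = 9 and a = 0 → (0, 9)

Vertices: (0, 0), (7.75, 0), (5.5, 9), (0, 9)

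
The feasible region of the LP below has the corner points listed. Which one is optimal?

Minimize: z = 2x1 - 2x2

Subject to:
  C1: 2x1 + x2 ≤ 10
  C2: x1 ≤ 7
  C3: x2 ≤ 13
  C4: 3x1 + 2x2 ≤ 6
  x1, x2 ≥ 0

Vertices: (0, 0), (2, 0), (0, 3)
Evaluating z = 2x1 - 2x2 at each vertex:
  (0, 0): z = 0
  (2, 0): z = 4
  (0, 3): z = -6

The smallest value is z = -6, attained at (0, 3).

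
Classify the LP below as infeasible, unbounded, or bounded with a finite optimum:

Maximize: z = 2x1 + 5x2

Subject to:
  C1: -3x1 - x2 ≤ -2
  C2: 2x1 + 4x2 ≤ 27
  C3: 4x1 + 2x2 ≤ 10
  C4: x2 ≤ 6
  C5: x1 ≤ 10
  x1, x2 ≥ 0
The point (0, 5) satisfies every constraint, so the LP is feasible; the constraints give x1 ≤ 10 and x2 ≤ 6, which with x1, x2 ≥ 0 keep the feasible region inside a bounded box. A feasible, bounded LP attains a finite optimum at a vertex.

Bounded optimum: z* = 25 at (0, 5).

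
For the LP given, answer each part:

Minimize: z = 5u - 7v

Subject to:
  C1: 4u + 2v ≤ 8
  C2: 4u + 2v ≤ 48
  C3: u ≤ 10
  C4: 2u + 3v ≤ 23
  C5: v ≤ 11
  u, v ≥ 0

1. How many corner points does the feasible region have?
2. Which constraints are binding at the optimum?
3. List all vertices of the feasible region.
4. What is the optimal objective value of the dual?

1. 3
2. C1, u ≥ 0
3. (0, 0), (2, 0), (0, 4)
4. -28 (by strong duality, equal to the primal optimum)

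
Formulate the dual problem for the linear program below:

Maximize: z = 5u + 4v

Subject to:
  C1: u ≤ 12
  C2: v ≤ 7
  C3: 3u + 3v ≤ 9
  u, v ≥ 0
Minimize: z = 12y1 + 7y2 + 9y3

Subject to:
  C1: -y1 - 3y3 ≤ -5
  C2: -y2 - 3y3 ≤ -4
  y1, y2, y3 ≥ 0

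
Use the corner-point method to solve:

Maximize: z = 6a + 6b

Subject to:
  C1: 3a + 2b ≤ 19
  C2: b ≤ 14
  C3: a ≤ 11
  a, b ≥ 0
a = 0, b = 9.5, z = 57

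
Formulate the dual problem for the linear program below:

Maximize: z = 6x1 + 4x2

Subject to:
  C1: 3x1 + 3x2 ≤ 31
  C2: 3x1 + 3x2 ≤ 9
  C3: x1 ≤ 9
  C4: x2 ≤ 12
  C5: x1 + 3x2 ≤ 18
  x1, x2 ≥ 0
Minimize: z = 31y1 + 9y2 + 9y3 + 12y4 + 18y5

Subject to:
  C1: -3y1 - 3y2 - y3 - y5 ≤ -6
  C2: -3y1 - 3y2 - y4 - 3y5 ≤ -4
  y1, y2, y3, y4, y5 ≥ 0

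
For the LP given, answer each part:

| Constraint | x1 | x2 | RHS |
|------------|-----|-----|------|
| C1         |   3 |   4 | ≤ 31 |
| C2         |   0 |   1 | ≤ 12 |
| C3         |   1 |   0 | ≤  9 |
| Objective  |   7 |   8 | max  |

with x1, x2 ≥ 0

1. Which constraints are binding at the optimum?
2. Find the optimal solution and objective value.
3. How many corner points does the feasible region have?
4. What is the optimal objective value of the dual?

1. C1, C3
2. x1 = 9, x2 = 1, z = 71
3. 4
4. 71 (by strong duality, equal to the primal optimum)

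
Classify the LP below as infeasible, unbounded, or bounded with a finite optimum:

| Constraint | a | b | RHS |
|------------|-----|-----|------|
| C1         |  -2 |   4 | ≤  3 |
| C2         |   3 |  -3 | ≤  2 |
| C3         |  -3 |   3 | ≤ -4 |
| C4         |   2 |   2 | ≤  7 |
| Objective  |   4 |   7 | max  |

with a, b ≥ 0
C2 requires 3a - 3b ≤ 2, while C3 (-3a + 3b ≤ -4) is equivalent to 3a - 3b ≥ 4. Together they would need 4 ≤ 3a - 3b ≤ 2, which is impossible since 4 > 2. No point satisfies all constraints.

The feasible region is empty; the LP is infeasible.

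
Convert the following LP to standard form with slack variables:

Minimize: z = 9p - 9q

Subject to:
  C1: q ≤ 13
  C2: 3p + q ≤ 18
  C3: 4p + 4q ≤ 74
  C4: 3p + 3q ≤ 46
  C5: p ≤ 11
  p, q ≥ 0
min z = 9p - 9q

s.t.
  q + s1 = 13
  3p + q + s2 = 18
  4p + 4q + s3 = 74
  3p + 3q + s4 = 46
  p + s5 = 11
  p, q, s1, s2, s3, s4, s5 ≥ 0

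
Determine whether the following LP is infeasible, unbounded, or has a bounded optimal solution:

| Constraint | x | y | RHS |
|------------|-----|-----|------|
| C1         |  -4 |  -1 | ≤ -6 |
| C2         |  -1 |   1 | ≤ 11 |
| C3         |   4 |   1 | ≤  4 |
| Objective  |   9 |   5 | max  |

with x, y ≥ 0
C3 requires 4x + y ≤ 4, while C1 (-4x - y ≤ -6) is equivalent to 4x + y ≥ 6. Together they would need 6 ≤ 4x + y ≤ 4, which is impossible since 6 > 4. No point satisfies all constraints.

Infeasible — the constraint set is empty.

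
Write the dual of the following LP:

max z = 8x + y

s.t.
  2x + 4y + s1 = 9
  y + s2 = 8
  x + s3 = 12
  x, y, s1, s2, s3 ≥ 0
Minimize: z = 9y1 + 8y2 + 12y3

Subject to:
  C1: -2y1 - y3 ≤ -8
  C2: -4y1 - y2 ≤ -1
  y1, y2, y3 ≥ 0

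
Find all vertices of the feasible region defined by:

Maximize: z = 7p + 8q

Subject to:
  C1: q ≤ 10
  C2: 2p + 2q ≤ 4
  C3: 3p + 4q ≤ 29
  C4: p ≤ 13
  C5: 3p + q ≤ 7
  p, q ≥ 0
Each vertex is the intersection of two constraint boundaries that also satisfies all remaining constraints:
  p = 0 and q = 0 → (0, 0)
  2p + 2q = 4 and q = 0 → (2, 0)
  2p + 2q = 4 and p = 0 → (0, 2)

Vertices: (0, 0), (2, 0), (0, 2)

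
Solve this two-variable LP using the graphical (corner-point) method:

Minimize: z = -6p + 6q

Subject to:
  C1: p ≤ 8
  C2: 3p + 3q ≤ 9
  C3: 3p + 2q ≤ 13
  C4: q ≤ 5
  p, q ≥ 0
Each vertex is the intersection of two constraint boundaries that also satisfies all remaining constraints:
  p = 0 and q = 0 → (0, 0)
  3p + 3q = 9 and q = 0 → (3, 0)
  3p + 3q = 9 and p = 0 → (0, 3)

Evaluating z = -6p + 6q at each vertex:
  (0, 0): z = 0
  (3, 0): z = -18
  (0, 3): z = 18

The minimum is at (3, 0) with z = -18.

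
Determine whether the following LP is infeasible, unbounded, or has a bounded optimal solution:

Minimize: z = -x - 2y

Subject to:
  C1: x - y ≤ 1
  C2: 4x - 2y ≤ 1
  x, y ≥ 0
Feasible point: (0, 0) satisfies every constraint, so the LP is feasible.
Direction d = (0, 1): for each constraint row a, a·d ≤ 0 —
  (1)(0) + (-1)(1) = -1 ≤ 0
  (4)(0) + (-2)(1) = -2 ≤ 0
and d ≥ 0, so (0, 0) + t·d stays feasible for every t ≥ 0. Along this ray z = -x - 2y changes by -2 per unit t, so z → −∞.

The LP is unbounded; z can be made arbitrarily small.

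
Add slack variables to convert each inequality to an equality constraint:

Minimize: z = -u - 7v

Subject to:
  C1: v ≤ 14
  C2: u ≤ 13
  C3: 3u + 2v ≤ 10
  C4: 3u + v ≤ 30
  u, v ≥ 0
min z = -u - 7v

s.t.
  v + s1 = 14
  u + s2 = 13
  3u + 2v + s3 = 10
  3u + v + s4 = 30
  u, v, s1, s2, s3, s4 ≥ 0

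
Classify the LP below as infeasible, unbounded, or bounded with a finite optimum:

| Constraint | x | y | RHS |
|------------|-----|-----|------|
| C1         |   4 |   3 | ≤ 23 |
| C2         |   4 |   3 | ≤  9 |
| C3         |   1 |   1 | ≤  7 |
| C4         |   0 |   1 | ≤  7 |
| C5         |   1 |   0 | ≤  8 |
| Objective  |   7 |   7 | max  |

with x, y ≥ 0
The point (0, 3) satisfies every constraint, so the LP is feasible; the constraints give x ≤ 8 and y ≤ 7, which with x, y ≥ 0 keep the feasible region inside a bounded box. A feasible, bounded LP attains a finite optimum at a vertex.

Evaluating z = 7x + 7y at each vertex:
  (0, 0): z = 0
  (2.25, 0): z = 15.75
  (0, 3): z = 21

Bounded optimum: z* = 21 at (0, 3).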